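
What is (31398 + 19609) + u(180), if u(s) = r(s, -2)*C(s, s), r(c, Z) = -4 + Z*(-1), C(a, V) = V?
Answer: 50647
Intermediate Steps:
r(c, Z) = -4 - Z
u(s) = -2*s (u(s) = (-4 - 1*(-2))*s = (-4 + 2)*s = -2*s)
(31398 + 19609) + u(180) = (31398 + 19609) - 2*180 = 51007 - 360 = 50647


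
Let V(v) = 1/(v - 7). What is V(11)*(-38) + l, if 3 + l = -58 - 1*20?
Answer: -181/2 ≈ -90.500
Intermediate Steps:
V(v) = 1/(-7 + v)
l = -81 (l = -3 + (-58 - 1*20) = -3 + (-58 - 20) = -3 - 78 = -81)
V(11)*(-38) + l = -38/(-7 + 11) - 81 = -38/4 - 81 = (¼)*(-38) - 81 = -19/2 - 81 = -181/2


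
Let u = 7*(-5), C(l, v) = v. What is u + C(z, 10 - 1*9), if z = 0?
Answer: -34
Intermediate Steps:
u = -35
u + C(z, 10 - 1*9) = -35 + (10 - 1*9) = -35 + (10 - 9) = -35 + 1 = -34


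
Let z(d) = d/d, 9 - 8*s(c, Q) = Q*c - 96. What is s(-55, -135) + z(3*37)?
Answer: -914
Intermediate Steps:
s(c, Q) = 105/8 - Q*c/8 (s(c, Q) = 9/8 - (Q*c - 96)/8 = 9/8 - (-96 + Q*c)/8 = 9/8 + (12 - Q*c/8) = 105/8 - Q*c/8)
z(d) = 1
s(-55, -135) + z(3*37) = (105/8 - ⅛*(-135)*(-55)) + 1 = (105/8 - 7425/8) + 1 = -915 + 1 = -914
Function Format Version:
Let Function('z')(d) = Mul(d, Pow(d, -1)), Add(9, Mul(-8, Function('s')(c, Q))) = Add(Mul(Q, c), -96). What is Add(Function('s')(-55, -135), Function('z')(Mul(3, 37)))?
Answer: -914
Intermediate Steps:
Function('s')(c, Q) = Add(Rational(105, 8), Mul(Rational(-1, 8), Q, c)) (Function('s')(c, Q) = Add(Rational(9, 8), Mul(Rational(-1, 8), Add(Mul(Q, c), -96))) = Add(Rational(9, 8), Mul(Rational(-1, 8), Add(-96, Mul(Q, c)))) = Add(Rational(9, 8), Add(12, Mul(Rational(-1, 8), Q, c))) = Add(Rational(105, 8), Mul(Rational(-1, 8), Q, c)))
Function('z')(d) = 1
Add(Function('s')(-55, -135), Function('z')(Mul(3, 37))) = Add(Add(Rational(105, 8), Mul(Rational(-1, 8), -135, -55)), 1) = Add(Add(Rational(105, 8), Rational(-7425, 8)), 1) = Add(-915, 1) = -914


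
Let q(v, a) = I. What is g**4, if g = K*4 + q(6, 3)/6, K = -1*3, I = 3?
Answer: 279841/16 ≈ 17490.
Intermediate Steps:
q(v, a) = 3
K = -3
g = -23/2 (g = -3*4 + 3/6 = -12 + 3*(1/6) = -12 + 1/2 = -23/2 ≈ -11.500)
g**4 = (-23/2)**4 = 279841/16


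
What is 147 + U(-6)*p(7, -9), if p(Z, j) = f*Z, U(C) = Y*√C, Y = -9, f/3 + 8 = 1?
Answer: 147 + 1323*I*√6 ≈ 147.0 + 3240.7*I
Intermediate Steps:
f = -21 (f = -24 + 3*1 = -24 + 3 = -21)
U(C) = -9*√C
p(Z, j) = -21*Z
147 + U(-6)*p(7, -9) = 147 + (-9*I*√6)*(-21*7) = 147 - 9*I*√6*(-147) = 147 + 1323*I*√6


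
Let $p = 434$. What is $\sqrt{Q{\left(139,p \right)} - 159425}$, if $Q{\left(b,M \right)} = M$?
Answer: $i \sqrt{158991} \approx 398.74 i$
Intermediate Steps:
$\sqrt{Q{\left(139,p \right)} - 159425} = \sqrt{434 - 159425} = \sqrt{-158991} = i \sqrt{158991}$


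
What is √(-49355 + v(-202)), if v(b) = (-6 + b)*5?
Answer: I*√50395 ≈ 224.49*I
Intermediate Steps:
v(b) = -30 + 5*b
√(-49355 + v(-202)) = √(-49355 + (-30 + 5*(-202))) = √(-49355 + (-30 - 1010)) = √(-49355 - 1040) = √(-50395) = I*√50395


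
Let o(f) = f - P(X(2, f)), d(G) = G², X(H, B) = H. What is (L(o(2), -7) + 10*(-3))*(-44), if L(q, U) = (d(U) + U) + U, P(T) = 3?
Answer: -220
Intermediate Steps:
o(f) = -3 + f (o(f) = f - 1*3 = f - 3 = -3 + f)
L(q, U) = U² + 2*U (L(q, U) = (U² + U) + U = (U + U²) + U = U² + 2*U)
(L(o(2), -7) + 10*(-3))*(-44) = (-7*(2 - 7) + 10*(-3))*(-44) = (-7*(-5) - 30)*(-44) = (35 - 30)*(-44) = 5*(-44) = -220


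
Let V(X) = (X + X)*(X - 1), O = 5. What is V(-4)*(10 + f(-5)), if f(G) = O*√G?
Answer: 400 + 200*I*√5 ≈ 400.0 + 447.21*I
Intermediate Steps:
f(G) = 5*√G
V(X) = 2*X*(-1 + X) (V(X) = (2*X)*(-1 + X) = 2*X*(-1 + X))
V(-4)*(10 + f(-5)) = (2*(-4)*(-1 - 4))*(10 + 5*√(-5)) = (2*(-4)*(-5))*(10 + 5*(I*√5)) = 40*(10 + 5*I*√5) = 400 + 200*I*√5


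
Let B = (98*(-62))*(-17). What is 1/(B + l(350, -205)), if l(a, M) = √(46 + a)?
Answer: 25823/2667309217 - 3*√11/5334618434 ≈ 9.6794e-6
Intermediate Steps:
B = 103292 (B = -6076*(-17) = 103292)
1/(B + l(350, -205)) = 1/(103292 + √(46 + 350)) = 1/(103292 + √396) = 1/(103292 + 6*√11)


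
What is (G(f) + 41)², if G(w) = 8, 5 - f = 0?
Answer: 2401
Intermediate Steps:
f = 5 (f = 5 - 1*0 = 5 + 0 = 5)
(G(f) + 41)² = (8 + 41)² = 49² = 2401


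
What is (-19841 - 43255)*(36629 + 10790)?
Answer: -2991949224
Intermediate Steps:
(-19841 - 43255)*(36629 + 10790) = -63096*47419 = -2991949224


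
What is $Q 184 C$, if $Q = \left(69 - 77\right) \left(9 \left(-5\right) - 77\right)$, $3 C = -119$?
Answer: $- \frac{21370496}{3} \approx -7.1235 \cdot 10^{6}$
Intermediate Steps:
$C = - \frac{119}{3}$ ($C = \frac{1}{3} \left(-119\right) = - \frac{119}{3} \approx -39.667$)
$Q = 976$ ($Q = - 8 \left(-45 - 77\right) = \left(-8\right) \left(-122\right) = 976$)
$Q 184 C = 976 \cdot 184 \left(- \frac{119}{3}\right) = 179584 \left(- \frac{119}{3}\right) = - \frac{21370496}{3}$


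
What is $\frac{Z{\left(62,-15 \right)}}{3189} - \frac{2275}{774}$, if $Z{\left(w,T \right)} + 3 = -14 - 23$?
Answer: $- \frac{2428645}{822762} \approx -2.9518$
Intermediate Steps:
$Z{\left(w,T \right)} = -40$ ($Z{\left(w,T \right)} = -3 - 37 = -40$)
$\frac{Z{\left(62,-15 \right)}}{3189} - \frac{2275}{774} = - \frac{40}{3189} - \frac{2275}{774} = - \frac{2428645}{822762}$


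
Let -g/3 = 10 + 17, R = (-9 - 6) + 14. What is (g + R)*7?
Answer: -574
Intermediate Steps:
R = -1 (R = -15 + 14 = -1)
g = -81 (g = -3*(10 + 17) = -3*27 = -81)
(g + R)*7 = (-81 - 1)*7 = -82*7 = -574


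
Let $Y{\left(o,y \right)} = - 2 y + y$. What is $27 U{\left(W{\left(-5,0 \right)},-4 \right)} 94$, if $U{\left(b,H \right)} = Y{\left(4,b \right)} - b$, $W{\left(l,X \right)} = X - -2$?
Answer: $-10152$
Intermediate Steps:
$Y{\left(o,y \right)} = - y$
$W{\left(l,X \right)} = 2 + X$ ($W{\left(l,X \right)} = X + 2 = 2 + X$)
$U{\left(b,H \right)} = - 2 b$ ($U{\left(b,H \right)} = - b - b = - 2 b$)
$27 U{\left(W{\left(-5,0 \right)},-4 \right)} 94 = 27 \left(- 2 \left(2 + 0\right)\right) 94 = 27 \left(\left(-2\right) 2\right) 94 = 27 \left(-4\right) 94 = \left(-108\right) 94 = -10152$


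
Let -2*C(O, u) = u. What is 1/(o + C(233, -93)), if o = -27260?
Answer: -2/54427 ≈ -3.6746e-5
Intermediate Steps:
C(O, u) = -u/2
1/(o + C(233, -93)) = 1/(-27260 - ½*(-93)) = 1/(-27260 + 93/2) = 1/(-54427/2) = -2/54427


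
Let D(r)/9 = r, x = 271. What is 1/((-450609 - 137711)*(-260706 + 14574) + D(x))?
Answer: 1/144804380679 ≈ 6.9059e-12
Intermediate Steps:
D(r) = 9*r
1/((-450609 - 137711)*(-260706 + 14574) + D(x)) = 1/((-450609 - 137711)*(-260706 + 14574) + 9*271) = 1/(-588320*(-246132) + 2439) = 1/(144804378240 + 2439) = 1/144804380679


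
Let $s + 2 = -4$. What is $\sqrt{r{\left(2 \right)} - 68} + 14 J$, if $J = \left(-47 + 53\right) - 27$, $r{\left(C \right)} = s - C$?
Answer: $-294 + 2 i \sqrt{19} \approx -294.0 + 8.7178 i$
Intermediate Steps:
$s = -6$ ($s = -2 - 4 = -6$)
$r{\left(C \right)} = -6 - C$
$J = -21$ ($J = 6 - 27 = -21$)
$\sqrt{r{\left(2 \right)} - 68} + 14 J = \sqrt{\left(-6 - 2\right) - 68} + 14 \left(-21\right) = \sqrt{\left(-6 - 2\right) - 68} - 294 = \sqrt{-8 - 68} - 294 = \sqrt{-76} - 294 = 2 i \sqrt{19} - 294 = -294 + 2 i \sqrt{19}$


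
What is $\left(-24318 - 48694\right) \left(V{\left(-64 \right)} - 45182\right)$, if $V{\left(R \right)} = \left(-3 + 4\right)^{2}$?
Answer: $3298755172$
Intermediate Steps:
$V{\left(R \right)} = 1$ ($V{\left(R \right)} = 1^{2} = 1$)
$\left(-24318 - 48694\right) \left(V{\left(-64 \right)} - 45182\right) = \left(-24318 - 48694\right) \left(1 - 45182\right) = \left(-73012\right) \left(-45181\right) = 3298755172$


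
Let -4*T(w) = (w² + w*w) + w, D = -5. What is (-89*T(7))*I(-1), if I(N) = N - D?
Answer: 9345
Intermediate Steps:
I(N) = 5 + N (I(N) = N - 1*(-5) = N + 5 = 5 + N)
T(w) = -w²/2 - w/4 (T(w) = -((w² + w*w) + w)/4 = -((w² + w²) + w)/4 = -(2*w² + w)/4 = -(w + 2*w²)/4 = -w²/2 - w/4)
(-89*T(7))*I(-1) = (-(-89)*7*(1 + 2*7)/4)*(5 - 1) = -(-89)*7*(1 + 14)/4*4 = -(-89)*7*15/4*4 = -89*(-105/4)*4 = (9345/4)*4 = 9345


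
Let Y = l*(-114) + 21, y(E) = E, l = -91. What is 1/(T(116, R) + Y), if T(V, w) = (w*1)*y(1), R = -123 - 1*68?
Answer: 1/10204 ≈ 9.8001e-5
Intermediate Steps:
R = -191 (R = -123 - 68 = -191)
T(V, w) = w (T(V, w) = (w*1)*1 = w*1 = w)
Y = 10395 (Y = -91*(-114) + 21 = 10374 + 21 = 10395)
1/(T(116, R) + Y) = 1/(-191 + 10395) = 1/10204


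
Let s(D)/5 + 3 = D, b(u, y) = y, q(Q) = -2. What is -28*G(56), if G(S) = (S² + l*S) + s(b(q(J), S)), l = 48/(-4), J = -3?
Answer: -76412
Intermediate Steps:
s(D) = -15 + 5*D
l = -12 (l = 48*(-¼) = -12)
G(S) = -15 + S² - 7*S (G(S) = (S² - 12*S) + (-15 + 5*S) = -15 + S² - 7*S)
-28*G(56) = -28*(-15 + 56² - 7*56) = -28*(-15 + 3136 - 392) = -28*2729 = -76412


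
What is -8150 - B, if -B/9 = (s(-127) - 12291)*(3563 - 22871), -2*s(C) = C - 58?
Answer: 2119749592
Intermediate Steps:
s(C) = 29 - C/2 (s(C) = -(C - 58)/2 = -(-58 + C)/2 = 29 - C/2)
B = -2119757742 (B = -9*((29 - ½*(-127)) - 12291)*(3563 - 22871) = -9*((29 + 127/2) - 12291)*(-19308) = -9*(185/2 - 12291)*(-19308) = -(-219573)*(-19308)/2 = -9*235528638 = -2119757742)
-8150 - B = -8150 - 1*(-2119757742) = -8150 + 2119757742 = 2119749592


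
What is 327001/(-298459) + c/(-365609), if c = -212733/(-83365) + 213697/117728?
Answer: -1173367929842212578791/1070939847723960716320 ≈ -1.0956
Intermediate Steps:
c = 42859481029/9814394720 (c = -212733*(-1/83365) + 213697*(1/117728) = 212733/83365 + 213697/117728 = 42859481029/9814394720 ≈ 4.3670)
327001/(-298459) + c/(-365609) = 327001/(-298459) + (42859481029/9814394720)/(-365609) = 327001*(-1/298459) + (42859481029/9814394720)*(-1/365609) = -327001/298459 - 42859481029/3588231039184480 = -1173367929842212578791/1070939847723960716320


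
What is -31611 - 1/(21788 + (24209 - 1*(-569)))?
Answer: -1471997827/46566 ≈ -31611.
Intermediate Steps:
-31611 - 1/(21788 + (24209 - 1*(-569))) = -31611 - 1/(21788 + (24209 + 569)) = -31611 - 1/(21788 + 24778) = -31611 - 1/46566 = -1471997827/46566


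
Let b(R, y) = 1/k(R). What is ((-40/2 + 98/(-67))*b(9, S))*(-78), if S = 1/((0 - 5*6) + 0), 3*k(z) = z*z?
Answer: 37388/603 ≈ 62.003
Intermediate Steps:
k(z) = z**2/3 (k(z) = (z*z)/3 = z**2/3)
S = -1/30 (S = 1/((0 - 30) + 0) = 1/(-30 + 0) = 1/(-30) = -1/30 ≈ -0.033333)
b(R, y) = 3/R**2 (b(R, y) = 1/(R**2/3) = 3/R**2)
((-40/2 + 98/(-67))*b(9, S))*(-78) = ((-40/2 + 98/(-67))*(3/9**2))*(-78) = ((-40*1/2 + 98*(-1/67))*(3*(1/81)))*(-78) = ((-20 - 98/67)*(1/27))*(-78) = -1438/67*1/27*(-78) = -1438/1809*(-78) = 37388/603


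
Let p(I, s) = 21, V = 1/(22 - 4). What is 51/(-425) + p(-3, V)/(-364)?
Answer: -231/1300 ≈ -0.17769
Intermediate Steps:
V = 1/18 ≈ 0.055556
51/(-425) + p(-3, V)/(-364) = 51/(-425) + 21/(-364) = 51*(-1/425) + 21*(-1/364) = -3/25 - 3/52 = -231/1300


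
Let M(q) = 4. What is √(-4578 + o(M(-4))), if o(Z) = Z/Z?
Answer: I*√4577 ≈ 67.654*I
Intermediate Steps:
o(Z) = 1
√(-4578 + o(M(-4))) = √(-4578 + 1) = √(-4577) = I*√4577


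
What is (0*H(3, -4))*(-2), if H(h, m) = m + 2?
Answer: 0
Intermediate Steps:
H(h, m) = 2 + m
(0*H(3, -4))*(-2) = (0*(2 - 4))*(-2) = (0*(-2))*(-2) = 0*(-2) = 0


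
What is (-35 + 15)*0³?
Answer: 0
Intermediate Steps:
(-35 + 15)*0³ = -20*0 = 0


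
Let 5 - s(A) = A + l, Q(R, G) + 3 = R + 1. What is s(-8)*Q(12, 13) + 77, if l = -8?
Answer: 287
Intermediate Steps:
Q(R, G) = -2 + R (Q(R, G) = -3 + (R + 1) = -3 + (1 + R) = -2 + R)
s(A) = 13 - A (s(A) = 5 - (A - 8) = 5 - (-8 + A) = 5 + (8 - A) = 13 - A)
s(-8)*Q(12, 13) + 77 = (13 - 1*(-8))*(-2 + 12) + 77 = (13 + 8)*10 + 77 = 21*10 + 77 = 210 + 77 = 287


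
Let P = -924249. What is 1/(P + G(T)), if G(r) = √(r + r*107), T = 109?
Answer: -308083/284745400743 - 2*√327/284745400743 ≈ -1.0821e-6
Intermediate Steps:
G(r) = 6*√3*√r (G(r) = √(r + 107*r) = √(108*r) = 6*√3*√r)
1/(P + G(T)) = 1/(-924249 + 6*√3*√109) = 1/(-924249 + 6*√327)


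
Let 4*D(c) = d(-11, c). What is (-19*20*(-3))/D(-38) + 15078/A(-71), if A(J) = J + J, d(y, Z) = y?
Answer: -406689/781 ≈ -520.73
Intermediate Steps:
A(J) = 2*J
D(c) = -11/4 (D(c) = (¼)*(-11) = -11/4)
(-19*20*(-3))/D(-38) + 15078/A(-71) = (-19*20*(-3))/(-11/4) + 15078/((2*(-71))) = -380*(-3)*(-4/11) + 15078/(-142) = 1140*(-4/11) + 15078*(-1/142) = -4560/11 - 7539/71 = -406689/781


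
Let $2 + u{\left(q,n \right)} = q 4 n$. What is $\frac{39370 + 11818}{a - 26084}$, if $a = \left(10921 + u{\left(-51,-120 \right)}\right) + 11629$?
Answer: $\frac{12797}{5236} \approx 2.444$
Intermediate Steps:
$u{\left(q,n \right)} = -2 + 4 n q$ ($u{\left(q,n \right)} = -2 + q 4 n = -2 + 4 q n = -2 + 4 n q$)
$a = 47028$ ($a = \left(10921 - \left(2 + 480 \left(-51\right)\right)\right) + 11629 = \left(10921 + \left(-2 + 24480\right)\right) + 11629 = \left(10921 + 24478\right) + 11629 = 35399 + 11629 = 47028$)
$\frac{39370 + 11818}{a - 26084} = \frac{39370 + 11818}{47028 - 26084} = \frac{51188}{20944} = 51188 \cdot \frac{1}{20944} = \frac{12797}{5236}$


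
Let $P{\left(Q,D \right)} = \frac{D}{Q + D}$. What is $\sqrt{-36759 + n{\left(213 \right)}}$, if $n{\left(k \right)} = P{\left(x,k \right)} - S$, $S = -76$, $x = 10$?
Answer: $\frac{8 i \sqrt{28502522}}{223} \approx 191.53 i$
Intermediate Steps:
$P{\left(Q,D \right)} = \frac{D}{D + Q}$
$n{\left(k \right)} = 76 + \frac{k}{10 + k}$ ($n{\left(k \right)} = \frac{k}{k + 10} - -76 = \frac{k}{10 + k} + 76 = 76 + \frac{k}{10 + k}$)
$\sqrt{-36759 + n{\left(213 \right)}} = \sqrt{-36759 + \frac{760 + 77 \cdot 213}{10 + 213}} = \sqrt{-36759 + \frac{760 + 16401}{223}} = \sqrt{-36759 + \frac{1}{223} \cdot 17161} = \sqrt{-36759 + \frac{17161}{223}} = \sqrt{- \frac{8180096}{223}} = \frac{8 i \sqrt{28502522}}{223}$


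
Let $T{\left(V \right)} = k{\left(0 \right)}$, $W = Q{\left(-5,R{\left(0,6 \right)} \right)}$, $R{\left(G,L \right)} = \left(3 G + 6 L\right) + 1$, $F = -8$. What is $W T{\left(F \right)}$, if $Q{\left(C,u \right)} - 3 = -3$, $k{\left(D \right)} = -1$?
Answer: $0$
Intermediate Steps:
$R{\left(G,L \right)} = 1 + 3 G + 6 L$
$Q{\left(C,u \right)} = 0$ ($Q{\left(C,u \right)} = 3 - 3 = 0$)
$W = 0$
$T{\left(V \right)} = -1$
$W T{\left(F \right)} = 0 \left(-1\right) = 0$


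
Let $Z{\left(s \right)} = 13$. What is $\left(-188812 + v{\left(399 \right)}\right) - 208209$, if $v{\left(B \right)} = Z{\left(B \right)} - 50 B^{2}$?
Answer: $-8357058$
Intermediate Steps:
$v{\left(B \right)} = 13 - 50 B^{2}$
$\left(-188812 + v{\left(399 \right)}\right) - 208209 = \left(-188812 + \left(13 - 50 \cdot 399^{2}\right)\right) - 208209 = \left(-188812 + \left(13 - 7960050\right)\right) - 208209 = \left(-188812 - 7960037\right) - 208209 = -8148849 - 208209 = -8357058$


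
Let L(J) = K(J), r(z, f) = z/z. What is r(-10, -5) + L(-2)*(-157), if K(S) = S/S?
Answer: -156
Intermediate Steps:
r(z, f) = 1
K(S) = 1
L(J) = 1
r(-10, -5) + L(-2)*(-157) = 1 + 1*(-157) = 1 - 157 = -156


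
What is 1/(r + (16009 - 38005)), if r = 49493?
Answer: 1/27497 ≈ 3.6368e-5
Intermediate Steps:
1/(r + (16009 - 38005)) = 1/(49493 + (16009 - 38005)) = 1/(49493 - 21996) = 1/27497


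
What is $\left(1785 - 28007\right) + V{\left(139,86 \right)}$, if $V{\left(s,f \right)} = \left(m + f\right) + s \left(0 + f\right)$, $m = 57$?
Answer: $-14125$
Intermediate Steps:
$V{\left(s,f \right)} = 57 + f + f s$ ($V{\left(s,f \right)} = \left(57 + f\right) + s \left(0 + f\right) = \left(57 + f\right) + s f = \left(57 + f\right) + f s = 57 + f + f s$)
$\left(1785 - 28007\right) + V{\left(139,86 \right)} = \left(1785 - 28007\right) + \left(57 + 86 + 86 \cdot 139\right) = -26222 + \left(57 + 86 + 11954\right) = -26222 + 12097 = -14125$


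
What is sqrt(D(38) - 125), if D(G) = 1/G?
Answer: I*sqrt(180462)/38 ≈ 11.179*I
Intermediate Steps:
sqrt(D(38) - 125) = sqrt(1/38 - 125) = sqrt(-4749/38) = I*sqrt(180462)/38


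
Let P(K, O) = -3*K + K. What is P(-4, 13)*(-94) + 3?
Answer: -749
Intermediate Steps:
P(K, O) = -2*K
P(-4, 13)*(-94) + 3 = -2*(-4)*(-94) + 3 = 8*(-94) + 3 = -752 + 3 = -749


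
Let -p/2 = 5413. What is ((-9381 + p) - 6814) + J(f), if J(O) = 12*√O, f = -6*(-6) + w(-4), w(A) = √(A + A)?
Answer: -27021 + 12*√(36 + 2*I*√2) ≈ -26949.0 + 2.8263*I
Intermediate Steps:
p = -10826 (p = -2*5413 = -10826)
w(A) = √2*√A (w(A) = √(2*A) = √2*√A)
f = 36 + 2*I*√2 (f = -6*(-6) + √2*√(-4) = 36 + √2*(2*I) = 36 + 2*I*√2 ≈ 36.0 + 2.8284*I)
((-9381 + p) - 6814) + J(f) = ((-9381 - 10826) - 6814) + 12*√(36 + 2*I*√2) = (-20207 - 6814) + 12*√(36 + 2*I*√2) = -27021 + 12*√(36 + 2*I*√2)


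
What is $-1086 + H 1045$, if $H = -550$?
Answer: $-575836$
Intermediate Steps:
$-1086 + H 1045 = -1086 - 574750 = -575836$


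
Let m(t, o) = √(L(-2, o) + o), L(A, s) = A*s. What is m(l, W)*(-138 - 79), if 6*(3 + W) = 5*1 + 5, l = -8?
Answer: -434*√3/3 ≈ -250.57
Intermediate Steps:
W = -4/3 (W = -3 + (5*1 + 5)/6 = -3 + (5 + 5)/6 = -3 + (⅙)*10 = -3 + 5/3 = -4/3 ≈ -1.3333)
m(t, o) = √(-o) (m(t, o) = √(-2*o + o) = √(-o))
m(l, W)*(-138 - 79) = √(-1*(-4/3))*(-138 - 79) = √(4/3)*(-217) = (2*√3/3)*(-217) = -434*√3/3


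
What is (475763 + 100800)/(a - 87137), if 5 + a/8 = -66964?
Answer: -576563/622889 ≈ -0.92563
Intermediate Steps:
a = -535752 (a = -40 + 8*(-66964) = -40 - 535712 = -535752)
(475763 + 100800)/(a - 87137) = (475763 + 100800)/(-535752 - 87137) = 576563/(-622889) = 576563*(-1/622889) = -576563/622889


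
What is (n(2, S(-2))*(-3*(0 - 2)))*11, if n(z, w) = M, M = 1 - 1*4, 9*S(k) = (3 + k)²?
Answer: -198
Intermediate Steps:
S(k) = (3 + k)²/9
M = -3 (M = 1 - 4 = -3)
n(z, w) = -3
(n(2, S(-2))*(-3*(0 - 2)))*11 = -(-9)*(0 - 2)*11 = -(-9)*(-2)*11 = -3*6*11 = -18*11 = -198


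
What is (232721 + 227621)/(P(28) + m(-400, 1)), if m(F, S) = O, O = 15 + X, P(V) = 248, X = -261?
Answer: 230171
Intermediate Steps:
O = -246 (O = 15 - 261 = -246)
m(F, S) = -246
(232721 + 227621)/(P(28) + m(-400, 1)) = (232721 + 227621)/(248 - 246) = 460342/2 = 460342*(1/2) = 230171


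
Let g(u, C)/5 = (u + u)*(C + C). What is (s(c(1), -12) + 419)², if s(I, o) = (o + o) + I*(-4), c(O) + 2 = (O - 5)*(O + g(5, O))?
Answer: 4076361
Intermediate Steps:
g(u, C) = 20*C*u (g(u, C) = 5*((u + u)*(C + C)) = 5*((2*u)*(2*C)) = 5*(4*C*u) = 20*C*u)
c(O) = -2 + 101*O*(-5 + O) (c(O) = -2 + (O - 5)*(O + 20*O*5) = -2 + (-5 + O)*(O + 100*O) = -2 + (-5 + O)*(101*O) = -2 + 101*O*(-5 + O))
s(I, o) = -4*I + 2*o (s(I, o) = 2*o - 4*I = -4*I + 2*o)
(s(c(1), -12) + 419)² = ((-4*(-2 - 505*1 + 101*1²) + 2*(-12)) + 419)² = ((-4*(-2 - 505 + 101*1) - 24) + 419)² = ((-4*(-2 - 505 + 101) - 24) + 419)² = ((-4*(-406) - 24) + 419)² = ((1624 - 24) + 419)² = (1600 + 419)² = 2019² = 4076361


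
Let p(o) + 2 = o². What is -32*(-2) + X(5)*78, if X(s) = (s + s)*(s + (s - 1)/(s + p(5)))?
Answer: 28528/7 ≈ 4075.4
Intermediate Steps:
p(o) = -2 + o²
X(s) = 2*s*(s + (-1 + s)/(23 + s)) (X(s) = (s + s)*(s + (s - 1)/(s + (-2 + 5²))) = (2*s)*(s + (-1 + s)/(s + (-2 + 25))) = (2*s)*(s + (-1 + s)/(s + 23)) = (2*s)*(s + (-1 + s)/(23 + s)) = 2*s*(s + (-1 + s)/(23 + s)))
-32*(-2) + X(5)*78 = -32*(-2) + (2*5*(-1 + 5² + 24*5)/(23 + 5))*78 = 64 + (2*5*(-1 + 25 + 120)/28)*78 = 64 + (2*5*(1/28)*144)*78 = 64 + (360/7)*78 = 64 + 28080/7 = 28528/7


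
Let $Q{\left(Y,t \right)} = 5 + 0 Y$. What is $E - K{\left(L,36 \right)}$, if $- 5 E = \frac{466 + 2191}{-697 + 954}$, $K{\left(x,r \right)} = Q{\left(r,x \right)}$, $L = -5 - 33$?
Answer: $- \frac{9082}{1285} \approx -7.0677$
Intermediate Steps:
$Q{\left(Y,t \right)} = 5$ ($Q{\left(Y,t \right)} = 5 + 0 = 5$)
$L = -38$
$K{\left(x,r \right)} = 5$
$E = - \frac{2657}{1285}$ ($E = - \frac{\left(466 + 2191\right) \frac{1}{-697 + 954}}{5} = - \frac{2657 \cdot \frac{1}{257}}{5} = \left(- \frac{1}{5}\right) \frac{2657}{257} = - \frac{2657}{1285} \approx -2.0677$)
$E - K{\left(L,36 \right)} = - \frac{2657}{1285} - 5 = - \frac{9082}{1285}$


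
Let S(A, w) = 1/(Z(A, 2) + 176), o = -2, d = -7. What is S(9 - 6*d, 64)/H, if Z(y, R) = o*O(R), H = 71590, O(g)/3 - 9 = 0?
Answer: 1/8733980 ≈ 1.1450e-7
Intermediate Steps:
O(g) = 27 (O(g) = 27 + 3*0 = 27 + 0 = 27)
Z(y, R) = -54 (Z(y, R) = -2*27 = -54)
S(A, w) = 1/122 (S(A, w) = 1/(-54 + 176) = 1/122)
S(9 - 6*d, 64)/H = (1/122)/71590 = (1/122)*(1/71590) = 1/8733980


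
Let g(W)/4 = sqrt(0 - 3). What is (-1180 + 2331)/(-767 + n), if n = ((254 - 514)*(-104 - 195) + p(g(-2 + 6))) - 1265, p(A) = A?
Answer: 7261659/477641776 - 1151*I*sqrt(3)/1432925328 ≈ 0.015203 - 1.3913e-6*I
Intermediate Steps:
g(W) = 4*I*sqrt(3) (g(W) = 4*sqrt(0 - 3) = 4*sqrt(-3) = 4*(I*sqrt(3)) = 4*I*sqrt(3))
n = 76475 + 4*I*sqrt(3) (n = ((254 - 514)*(-104 - 195) + 4*I*sqrt(3)) - 1265 = (-260*(-299) + 4*I*sqrt(3)) - 1265 = (77740 + 4*I*sqrt(3)) - 1265 = 76475 + 4*I*sqrt(3) ≈ 76475.0 + 6.9282*I)
(-1180 + 2331)/(-767 + n) = (-1180 + 2331)/(-767 + (76475 + 4*I*sqrt(3))) = 1151/(75708 + 4*I*sqrt(3))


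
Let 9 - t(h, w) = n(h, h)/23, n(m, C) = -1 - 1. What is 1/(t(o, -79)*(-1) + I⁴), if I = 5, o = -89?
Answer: 23/14166 ≈ 0.0016236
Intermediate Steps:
n(m, C) = -2
t(h, w) = 209/23 (t(h, w) = 9 - (-2)/23 = 9 - 1*(-2/23) = 9 + 2/23 = 209/23)
1/(t(o, -79)*(-1) + I⁴) = 1/((209/23)*(-1) + 5⁴) = 1/(-209/23 + 625) = 1/(14166/23) = 23/14166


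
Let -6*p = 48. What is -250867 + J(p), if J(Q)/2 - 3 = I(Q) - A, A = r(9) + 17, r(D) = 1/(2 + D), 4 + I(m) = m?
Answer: -2760111/11 ≈ -2.5092e+5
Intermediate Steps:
p = -8 (p = -⅙*48 = -8)
I(m) = -4 + m
A = 188/11 (A = 1/(2 + 9) + 17 = 1/11 + 17 = 188/11 ≈ 17.091)
J(Q) = -398/11 + 2*Q (J(Q) = 6 + 2*((-4 + Q) - 1*188/11) = 6 + 2*((-4 + Q) - 188/11) = 6 + 2*(-232/11 + Q) = 6 + (-464/11 + 2*Q) = -398/11 + 2*Q)
-250867 + J(p) = -250867 + (-398/11 + 2*(-8)) = -250867 + (-398/11 - 16) = -250867 - 574/11 = -2760111/11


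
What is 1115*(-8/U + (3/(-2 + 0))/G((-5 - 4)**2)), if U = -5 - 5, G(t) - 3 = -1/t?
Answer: 160783/484 ≈ 332.20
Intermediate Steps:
G(t) = 3 - 1/t
U = -10
1115*(-8/U + (3/(-2 + 0))/G((-5 - 4)**2)) = 1115*(-8/(-10) + (3/(-2 + 0))/(3 - 1/((-5 - 4)**2))) = 1115*(-8*(-1/10) + (3/(-2))/(3 - 1/((-9)**2))) = 1115*(4/5 + (3*(-1/2))/(3 - 1/81)) = 1115*(4/5 - 3/(2*(3 - 1*1/81))) = 1115*(4/5 - 3/(2*(3 - 1/81))) = 1115*(4/5 - 3/(2*242/81)) = 1115*(4/5 - 3/2*81/242) = 1115*(4/5 - 243/484) = 1115*(721/2420) = 160783/484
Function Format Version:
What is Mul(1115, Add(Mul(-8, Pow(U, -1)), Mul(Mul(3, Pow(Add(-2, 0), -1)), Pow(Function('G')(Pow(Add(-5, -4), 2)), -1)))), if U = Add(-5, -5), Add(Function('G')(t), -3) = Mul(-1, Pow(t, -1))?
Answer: Rational(160783, 484) ≈ 332.20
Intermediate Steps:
Function('G')(t) = Add(3, Mul(-1, Pow(t, -1)))
U = -10
Mul(1115, Add(Mul(-8, Pow(U, -1)), Mul(Mul(3, Pow(Add(-2, 0), -1)), Pow(Function('G')(Pow(Add(-5, -4), 2)), -1)))) = Mul(1115, Add(Mul(-8, Pow(-10, -1)), Mul(Mul(3, Pow(Add(-2, 0), -1)), Pow(Add(3, Mul(-1, Pow(Pow(Add(-5, -4), 2), -1))), -1)))) = Mul(1115, Add(Mul(-8, Rational(-1, 10)), Mul(Mul(3, Pow(-2, -1)), Pow(Add(3, Mul(-1, Pow(Pow(-9, 2), -1))), -1)))) = Mul(1115, Add(Rational(4, 5), Mul(Mul(3, Rational(-1, 2)), Pow(Add(3, Mul(-1, Pow(81, -1))), -1)))) = Mul(1115, Add(Rational(4, 5), Mul(Rational(-3, 2), Pow(Add(3, Mul(-1, Rational(1, 81))), -1)))) = Mul(1115, Add(Rational(4, 5), Mul(Rational(-3, 2), Pow(Add(3, Rational(-1, 81)), -1)))) = Mul(1115, Add(Rational(4, 5), Mul(Rational(-3, 2), Pow(Rational(242, 81), -1)))) = Mul(1115, Add(Rational(4, 5), Mul(Rational(-3, 2), Rational(81, 242)))) = Mul(1115, Add(Rational(4, 5), Rational(-243, 484))) = Mul(1115, Rational(721, 2420)) = Rational(160783, 484)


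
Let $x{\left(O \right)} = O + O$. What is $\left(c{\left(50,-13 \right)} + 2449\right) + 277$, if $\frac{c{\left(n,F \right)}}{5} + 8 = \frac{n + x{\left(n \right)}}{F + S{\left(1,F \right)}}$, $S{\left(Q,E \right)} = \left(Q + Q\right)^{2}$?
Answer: $\frac{7808}{3} \approx 2602.7$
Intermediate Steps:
$S{\left(Q,E \right)} = 4 Q^{2}$ ($S{\left(Q,E \right)} = \left(2 Q\right)^{2} = 4 Q^{2}$)
$x{\left(O \right)} = 2 O$
$c{\left(n,F \right)} = -40 + \frac{15 n}{4 + F}$ ($c{\left(n,F \right)} = -40 + 5 \frac{n + 2 n}{F + 4 \cdot 1^{2}} = -40 + 5 \frac{3 n}{F + 4 \cdot 1} = -40 + 5 \frac{3 n}{F + 4} = -40 + 5 \frac{3 n}{4 + F} = -40 + \frac{15 n}{4 + F}$)
$\left(c{\left(50,-13 \right)} + 2449\right) + 277 = \left(\frac{5 \left(-32 - -104 + 3 \cdot 50\right)}{4 - 13} + 2449\right) + 277 = \left(\frac{5 \left(-32 + 104 + 150\right)}{-9} + 2449\right) + 277 = \left(5 \left(- \frac{1}{9}\right) 222 + 2449\right) + 277 = \left(- \frac{370}{3} + 2449\right) + 277 = \frac{6977}{3} + 277 = \frac{7808}{3}$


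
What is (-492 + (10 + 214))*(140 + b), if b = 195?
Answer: -89780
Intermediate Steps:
(-492 + (10 + 214))*(140 + b) = (-492 + (10 + 214))*(140 + 195) = (-492 + 224)*335 = -268*335 = -89780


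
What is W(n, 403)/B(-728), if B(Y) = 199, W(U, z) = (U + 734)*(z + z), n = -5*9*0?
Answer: 591604/199 ≈ 2972.9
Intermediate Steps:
n = 0 (n = -45*0 = 0)
W(U, z) = 2*z*(734 + U) (W(U, z) = (734 + U)*(2*z) = 2*z*(734 + U))
W(n, 403)/B(-728) = (2*403*(734 + 0))/199 = (2*403*734)*(1/199) = 591604*(1/199) = 591604/199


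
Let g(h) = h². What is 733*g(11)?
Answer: 88693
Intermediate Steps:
733*g(11) = 733*11² = 733*121 = 88693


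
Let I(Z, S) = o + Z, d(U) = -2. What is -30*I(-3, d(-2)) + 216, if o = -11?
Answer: 636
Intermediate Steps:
I(Z, S) = -11 + Z
-30*I(-3, d(-2)) + 216 = -30*(-11 - 3) + 216 = -30*(-14) + 216 = 420 + 216 = 636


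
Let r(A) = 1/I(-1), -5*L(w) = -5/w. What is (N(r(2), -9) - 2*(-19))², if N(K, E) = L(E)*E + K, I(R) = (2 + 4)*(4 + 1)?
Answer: 1371241/900 ≈ 1523.6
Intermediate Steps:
L(w) = 1/w (L(w) = -(-1)/w = 1/w)
I(R) = 30 (I(R) = 6*5 = 30)
r(A) = 1/30
N(K, E) = 1 + K (N(K, E) = E/E + K = 1 + K)
(N(r(2), -9) - 2*(-19))² = ((1 + 1/30) - 2*(-19))² = (31/30 + 38)² = (1171/30)² = 1371241/900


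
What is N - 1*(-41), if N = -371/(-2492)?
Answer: 14649/356 ≈ 41.149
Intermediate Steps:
N = 53/356 (N = -371*(-1/2492) = 53/356 ≈ 0.14888)
N - 1*(-41) = 53/356 - 1*(-41) = 53/356 + 41 = 14649/356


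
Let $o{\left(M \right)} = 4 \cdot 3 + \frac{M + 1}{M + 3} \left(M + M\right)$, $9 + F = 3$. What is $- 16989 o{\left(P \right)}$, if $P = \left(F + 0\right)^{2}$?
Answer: $- \frac{17736516}{13} \approx -1.3643 \cdot 10^{6}$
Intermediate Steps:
$F = -6$ ($F = -9 + 3 = -6$)
$P = 36$ ($P = \left(-6 + 0\right)^{2} = \left(-6\right)^{2} = 36$)
$o{\left(M \right)} = 12 + \frac{2 M \left(1 + M\right)}{3 + M}$ ($o{\left(M \right)} = 12 + \frac{1 + M}{3 + M} 2 M = 12 + \frac{2 M \left(1 + M\right)}{3 + M}$)
$- 16989 o{\left(P \right)} = - 16989 \frac{2 \left(18 + 36^{2} + 7 \cdot 36\right)}{3 + 36} = - 16989 \frac{2 \left(18 + 1296 + 252\right)}{39} = - 16989 \cdot 2 \cdot \frac{1}{39} \cdot 1566 = \left(-16989\right) \frac{1044}{13} = - \frac{17736516}{13}$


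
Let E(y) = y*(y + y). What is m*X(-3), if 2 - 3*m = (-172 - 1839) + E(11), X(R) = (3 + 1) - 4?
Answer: 0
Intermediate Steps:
X(R) = 0 (X(R) = 4 - 4 = 0)
E(y) = 2*y² (E(y) = y*(2*y) = 2*y²)
m = 1771/3 (m = ⅔ - ((-172 - 1839) + 2*11²)/3 = ⅔ - (-2011 + 2*121)/3 = ⅔ - (-2011 + 242)/3 = ⅔ - ⅓*(-1769) = ⅔ + 1769/3 = 1771/3 ≈ 590.33)
m*X(-3) = (1771/3)*0 = 0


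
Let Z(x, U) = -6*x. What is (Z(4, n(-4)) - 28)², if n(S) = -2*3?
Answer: 2704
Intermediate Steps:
n(S) = -6
(Z(4, n(-4)) - 28)² = (-6*4 - 28)² = (-24 - 28)² = (-52)² = 2704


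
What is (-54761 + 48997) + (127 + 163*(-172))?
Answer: -33673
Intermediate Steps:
(-54761 + 48997) + (127 + 163*(-172)) = -5764 + (127 - 28036) = -5764 - 27909 = -33673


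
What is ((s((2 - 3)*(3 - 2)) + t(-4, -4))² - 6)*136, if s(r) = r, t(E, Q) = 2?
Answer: -680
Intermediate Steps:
((s((2 - 3)*(3 - 2)) + t(-4, -4))² - 6)*136 = (((2 - 3)*(3 - 2) + 2)² - 6)*136 = ((-1*1 + 2)² - 6)*136 = ((-1 + 2)² - 6)*136 = (1² - 6)*136 = (1 - 6)*136 = -5*136 = -680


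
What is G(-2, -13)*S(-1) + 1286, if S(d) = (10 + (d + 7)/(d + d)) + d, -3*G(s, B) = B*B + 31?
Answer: 886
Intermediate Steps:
G(s, B) = -31/3 - B²/3 (G(s, B) = -(B*B + 31)/3 = -(B² + 31)/3 = -(31 + B²)/3 = -31/3 - B²/3)
S(d) = 10 + d + (7 + d)/(2*d) (S(d) = (10 + (7 + d)/((2*d))) + d = (10 + (7 + d)*(1/(2*d))) + d = (10 + (7 + d)/(2*d)) + d = 10 + d + (7 + d)/(2*d))
G(-2, -13)*S(-1) + 1286 = (-31/3 - ⅓*(-13)²)*(21/2 - 1 + (7/2)/(-1)) + 1286 = (-31/3 - ⅓*169)*(21/2 - 1 + (7/2)*(-1)) + 1286 = (-31/3 - 169/3)*(21/2 - 1 - 7/2) + 1286 = -200/3*6 + 1286 = -400 + 1286 = 886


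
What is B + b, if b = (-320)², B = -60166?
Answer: 42234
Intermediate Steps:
b = 102400
B + b = -60166 + 102400 = 42234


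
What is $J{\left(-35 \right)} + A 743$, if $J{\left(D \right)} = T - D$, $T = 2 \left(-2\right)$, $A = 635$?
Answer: $471836$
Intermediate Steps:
$T = -4$
$J{\left(D \right)} = -4 - D$
$J{\left(-35 \right)} + A 743 = \left(-4 - -35\right) + 635 \cdot 743 = \left(-4 + 35\right) + 471805 = 31 + 471805 = 471836$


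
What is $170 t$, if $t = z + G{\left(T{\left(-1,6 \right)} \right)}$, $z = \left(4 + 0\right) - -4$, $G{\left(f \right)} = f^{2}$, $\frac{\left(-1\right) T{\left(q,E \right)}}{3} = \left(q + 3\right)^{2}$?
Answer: $25840$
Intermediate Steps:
$T{\left(q,E \right)} = - 3 \left(3 + q\right)^{2}$ ($T{\left(q,E \right)} = - 3 \left(q + 3\right)^{2} = - 3 \left(3 + q\right)^{2}$)
$z = 8$ ($z = 4 + 4 = 8$)
$t = 152$ ($t = 8 + \left(- 3 \left(3 - 1\right)^{2}\right)^{2} = 8 + \left(- 3 \cdot 2^{2}\right)^{2} = 8 + \left(\left(-3\right) 4\right)^{2} = 8 + \left(-12\right)^{2} = 8 + 144 = 152$)
$170 t = 170 \cdot 152 = 25840$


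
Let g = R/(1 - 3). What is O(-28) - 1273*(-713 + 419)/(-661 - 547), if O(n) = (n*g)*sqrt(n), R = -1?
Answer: -187131/604 - 28*I*sqrt(7) ≈ -309.82 - 74.081*I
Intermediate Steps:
g = 1/2 (g = -1/(1 - 3) = -1/(-2) = -1*(-1/2) = 1/2 ≈ 0.50000)
O(n) = n**(3/2)/2 (O(n) = (n*(1/2))*sqrt(n) = (n/2)*sqrt(n) = n**(3/2)/2)
O(-28) - 1273*(-713 + 419)/(-661 - 547) = (-28)**(3/2)/2 - 1273*(-713 + 419)/(-661 - 547) = (-56*I*sqrt(7))/2 - (-374262)/(-1208) = -28*I*sqrt(7) - (-374262)*(-1)/1208 = -28*I*sqrt(7) - 1273*147/604 = -28*I*sqrt(7) - 187131/604 = -187131/604 - 28*I*sqrt(7)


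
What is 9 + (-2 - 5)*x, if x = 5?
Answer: -26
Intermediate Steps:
9 + (-2 - 5)*x = 9 + (-2 - 5)*5 = 9 - 7*5 = 9 - 35 = -26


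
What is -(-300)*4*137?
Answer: 164400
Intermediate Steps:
-(-300)*4*137 = -20*(-60)*137 = 1200*137 = 164400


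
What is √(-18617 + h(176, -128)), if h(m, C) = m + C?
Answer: I*√18569 ≈ 136.27*I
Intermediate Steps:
h(m, C) = C + m
√(-18617 + h(176, -128)) = √(-18617 + (-128 + 176)) = √(-18617 + 48) = √(-18569) = I*√18569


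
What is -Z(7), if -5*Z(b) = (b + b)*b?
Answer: 98/5 ≈ 19.600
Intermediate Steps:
Z(b) = -2*b²/5 (Z(b) = -(b + b)*b/5 = -2*b*b/5 = -2*b²/5)
-Z(7) = -(-2)*7²/5 = -(-2)*49/5 = -1*(-98/5) = 98/5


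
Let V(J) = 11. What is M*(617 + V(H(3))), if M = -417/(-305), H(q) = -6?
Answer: 261876/305 ≈ 858.61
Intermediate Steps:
M = 417/305 (M = -417*(-1/305) = 417/305 ≈ 1.3672)
M*(617 + V(H(3))) = 417*(617 + 11)/305 = (417/305)*628 = 261876/305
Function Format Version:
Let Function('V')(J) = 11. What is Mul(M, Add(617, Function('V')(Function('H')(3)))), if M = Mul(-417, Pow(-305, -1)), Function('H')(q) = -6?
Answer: Rational(261876, 305) ≈ 858.61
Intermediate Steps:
M = Rational(417, 305) (M = Mul(-417, Rational(-1, 305)) = Rational(417, 305) ≈ 1.3672)
Mul(M, Add(617, Function('V')(Function('H')(3)))) = Mul(Rational(417, 305), Add(617, 11)) = Mul(Rational(417, 305), 628) = Rational(261876, 305)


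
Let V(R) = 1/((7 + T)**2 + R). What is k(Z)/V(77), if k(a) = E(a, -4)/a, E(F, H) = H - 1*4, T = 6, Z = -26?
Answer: 984/13 ≈ 75.692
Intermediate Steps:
V(R) = 1/(169 + R) (V(R) = 1/((7 + 6)**2 + R) = 1/(13**2 + R) = 1/(169 + R))
E(F, H) = -4 + H (E(F, H) = H - 4 = -4 + H)
k(a) = -8/a (k(a) = (-4 - 4)/a = -8/a)
k(Z)/V(77) = (-8/(-26))/(1/(169 + 77)) = (-8*(-1/26))/(1/246) = 4/(13*(1/246)) = (4/13)*246 = 984/13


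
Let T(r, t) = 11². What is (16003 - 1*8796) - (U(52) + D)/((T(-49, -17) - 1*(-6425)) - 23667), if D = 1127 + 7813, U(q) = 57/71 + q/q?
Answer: 673953785/93507 ≈ 7207.5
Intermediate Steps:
T(r, t) = 121
U(q) = 128/71 (U(q) = 57*(1/71) + 1 = 57/71 + 1 = 128/71)
D = 8940
(16003 - 1*8796) - (U(52) + D)/((T(-49, -17) - 1*(-6425)) - 23667) = (16003 - 1*8796) - (128/71 + 8940)/((121 - 1*(-6425)) - 23667) = (16003 - 8796) - 634868/(71*((121 + 6425) - 23667)) = 7207 - 634868/(71*(6546 - 23667)) = 7207 - 634868/(71*(-17121)) = 7207 - 634868*(-1)/(71*17121) = 7207 - 1*(-48836/93507) = 7207 + 48836/93507 = 673953785/93507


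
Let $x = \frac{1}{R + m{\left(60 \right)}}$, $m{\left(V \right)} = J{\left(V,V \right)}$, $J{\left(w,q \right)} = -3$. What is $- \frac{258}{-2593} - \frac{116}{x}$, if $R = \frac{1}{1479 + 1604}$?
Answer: $\frac{2782482838}{7994219} \approx 348.06$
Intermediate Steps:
$R = \frac{1}{3083} \approx 0.00032436$
$m{\left(V \right)} = -3$
$x = - \frac{3083}{9248}$ ($x = \frac{1}{\frac{1}{3083} - 3} = \frac{1}{- \frac{9248}{3083}} = - \frac{3083}{9248} \approx -0.33337$)
$- \frac{258}{-2593} - \frac{116}{x} = - \frac{258}{-2593} - \frac{116}{- \frac{3083}{9248}} = \left(-258\right) \left(- \frac{1}{2593}\right) - - \frac{1072768}{3083} = \frac{258}{2593} + \frac{1072768}{3083} = \frac{2782482838}{7994219}$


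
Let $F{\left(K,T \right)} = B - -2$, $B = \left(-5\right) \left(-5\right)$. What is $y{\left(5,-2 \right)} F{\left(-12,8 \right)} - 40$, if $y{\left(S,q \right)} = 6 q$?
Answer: $-364$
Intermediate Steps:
$B = 25$
$F{\left(K,T \right)} = 27$ ($F{\left(K,T \right)} = 25 - -2 = 25 + 2 = 27$)
$y{\left(5,-2 \right)} F{\left(-12,8 \right)} - 40 = 6 \left(-2\right) 27 - 40 = \left(-12\right) 27 - 40 = -324 - 40 = -364$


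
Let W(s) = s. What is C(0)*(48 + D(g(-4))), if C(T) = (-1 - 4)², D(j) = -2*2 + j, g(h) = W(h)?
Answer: 1000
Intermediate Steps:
g(h) = h
D(j) = -4 + j
C(T) = 25 (C(T) = (-5)² = 25)
C(0)*(48 + D(g(-4))) = 25*(48 + (-4 - 4)) = 25*(48 - 8) = 25*40 = 1000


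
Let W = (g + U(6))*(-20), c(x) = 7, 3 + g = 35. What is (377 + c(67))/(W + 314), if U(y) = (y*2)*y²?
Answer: -192/4483 ≈ -0.042828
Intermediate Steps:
g = 32 (g = -3 + 35 = 32)
U(y) = 2*y³ (U(y) = (2*y)*y² = 2*y³)
W = -9280 (W = (32 + 2*6³)*(-20) = (32 + 2*216)*(-20) = (32 + 432)*(-20) = 464*(-20) = -9280)
(377 + c(67))/(W + 314) = (377 + 7)/(-9280 + 314) = 384/(-8966) = 384*(-1/8966) = -192/4483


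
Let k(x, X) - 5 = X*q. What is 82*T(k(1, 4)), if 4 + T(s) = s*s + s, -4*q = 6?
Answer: -328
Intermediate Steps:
q = -3/2 (q = -¼*6 = -3/2 ≈ -1.5000)
k(x, X) = 5 - 3*X/2 (k(x, X) = 5 + X*(-3/2) = 5 - 3*X/2)
T(s) = -4 + s + s² (T(s) = -4 + (s*s + s) = -4 + (s² + s) = -4 + (s + s²) = -4 + s + s²)
82*T(k(1, 4)) = 82*(-4 + (5 - 3/2*4) + (5 - 3/2*4)²) = 82*(-4 + (5 - 6) + (5 - 6)²) = 82*(-4 - 1 + (-1)²) = 82*(-4 - 1 + 1) = 82*(-4) = -328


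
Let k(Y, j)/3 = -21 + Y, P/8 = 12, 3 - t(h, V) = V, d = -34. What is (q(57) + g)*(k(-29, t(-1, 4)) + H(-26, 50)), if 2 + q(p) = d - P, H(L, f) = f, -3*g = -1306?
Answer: -91000/3 ≈ -30333.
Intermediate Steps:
g = 1306/3 (g = -1/3*(-1306) = 1306/3 ≈ 435.33)
t(h, V) = 3 - V
P = 96 (P = 8*12 = 96)
k(Y, j) = -63 + 3*Y (k(Y, j) = 3*(-21 + Y) = -63 + 3*Y)
q(p) = -132 (q(p) = -2 + (-34 - 1*96) = -2 + (-34 - 96) = -2 - 130 = -132)
(q(57) + g)*(k(-29, t(-1, 4)) + H(-26, 50)) = (-132 + 1306/3)*((-63 + 3*(-29)) + 50) = 910*((-63 - 87) + 50)/3 = 910*(-150 + 50)/3 = (910/3)*(-100) = -91000/3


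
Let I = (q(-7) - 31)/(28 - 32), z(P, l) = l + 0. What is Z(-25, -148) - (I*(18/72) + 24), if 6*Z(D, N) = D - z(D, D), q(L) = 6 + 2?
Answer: -407/16 ≈ -25.438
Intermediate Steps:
q(L) = 8
z(P, l) = l
I = 23/4 (I = (8 - 31)/(28 - 32) = -23/(-4) = -23*(-1/4) = 23/4 ≈ 5.7500)
Z(D, N) = 0 (Z(D, N) = (D - D)/6 = (1/6)*0 = 0)
Z(-25, -148) - (I*(18/72) + 24) = 0 - (23*(18/72)/4 + 24) = 0 - (23*(18*(1/72))/4 + 24) = 0 - ((23/4)*(1/4) + 24) = 0 - (23/16 + 24) = 0 - 1*407/16 = 0 - 407/16 = -407/16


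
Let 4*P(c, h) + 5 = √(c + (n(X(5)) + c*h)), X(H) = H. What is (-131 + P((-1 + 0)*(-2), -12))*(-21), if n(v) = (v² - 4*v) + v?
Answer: 11109/4 - 21*I*√3/2 ≈ 2777.3 - 18.187*I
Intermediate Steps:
n(v) = v² - 3*v
P(c, h) = -5/4 + √(10 + c + c*h)/4 (P(c, h) = -5/4 + √(c + (5*(-3 + 5) + c*h))/4 = -5/4 + √(c + (5*2 + c*h))/4 = -5/4 + √(c + (10 + c*h))/4 = -5/4 + √(10 + c + c*h)/4)
(-131 + P((-1 + 0)*(-2), -12))*(-21) = (-131 + (-5/4 + √(10 + (-1 + 0)*(-2) + ((-1 + 0)*(-2))*(-12))/4))*(-21) = (-131 + (-5/4 + √(10 - 1*(-2) - 1*(-2)*(-12))/4))*(-21) = (-131 + (-5/4 + √(10 + 2 + 2*(-12))/4))*(-21) = (-131 + (-5/4 + √(10 + 2 - 24)/4))*(-21) = (-131 + (-5/4 + √(-12)/4))*(-21) = (-131 + (-5/4 + (2*I*√3)/4))*(-21) = (-131 + (-5/4 + I*√3/2))*(-21) = (-529/4 + I*√3/2)*(-21) = 11109/4 - 21*I*√3/2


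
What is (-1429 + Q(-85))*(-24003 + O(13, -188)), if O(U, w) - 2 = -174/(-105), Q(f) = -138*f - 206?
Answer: -1695913563/7 ≈ -2.4227e+8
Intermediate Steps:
Q(f) = -206 - 138*f
O(U, w) = 128/35 (O(U, w) = 2 - 174/(-105) = 2 - 174*(-1/105) = 2 + 58/35 = 128/35)
(-1429 + Q(-85))*(-24003 + O(13, -188)) = (-1429 + (-206 - 138*(-85)))*(-24003 + 128/35) = (-1429 + (-206 + 11730))*(-839977/35) = (-1429 + 11524)*(-839977/35) = 10095*(-839977/35) = -1695913563/7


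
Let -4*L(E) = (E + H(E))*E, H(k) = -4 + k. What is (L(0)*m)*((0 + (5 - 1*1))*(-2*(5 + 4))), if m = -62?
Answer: 0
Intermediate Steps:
L(E) = -E*(-4 + 2*E)/4 (L(E) = -(E + (-4 + E))*E/4 = -(-4 + 2*E)*E/4 = -E*(-4 + 2*E)/4)
(L(0)*m)*((0 + (5 - 1*1))*(-2*(5 + 4))) = (((½)*0*(2 - 1*0))*(-62))*((0 + (5 - 1*1))*(-2*(5 + 4))) = (((½)*0*(2 + 0))*(-62))*((0 + (5 - 1))*(-2*9)) = (((½)*0*2)*(-62))*((0 + 4)*(-18)) = (0*(-62))*(4*(-18)) = 0*(-72) = 0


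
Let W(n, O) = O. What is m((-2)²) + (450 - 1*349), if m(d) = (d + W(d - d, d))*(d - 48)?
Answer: -251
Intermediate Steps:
m(d) = 2*d*(-48 + d) (m(d) = (d + d)*(d - 48) = (2*d)*(-48 + d) = 2*d*(-48 + d))
m((-2)²) + (450 - 1*349) = 2*(-2)²*(-48 + (-2)²) + (450 - 1*349) = 2*4*(-48 + 4) + (450 - 349) = 2*4*(-44) + 101 = -352 + 101 = -251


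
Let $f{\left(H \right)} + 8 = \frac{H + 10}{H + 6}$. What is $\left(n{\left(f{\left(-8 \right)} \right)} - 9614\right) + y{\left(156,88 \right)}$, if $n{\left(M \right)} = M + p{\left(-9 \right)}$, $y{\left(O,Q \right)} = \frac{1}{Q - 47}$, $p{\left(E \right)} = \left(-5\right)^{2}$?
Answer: $- \frac{393517}{41} \approx -9598.0$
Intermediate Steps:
$p{\left(E \right)} = 25$
$y{\left(O,Q \right)} = \frac{1}{-47 + Q}$
$f{\left(H \right)} = -8 + \frac{10 + H}{6 + H}$ ($f{\left(H \right)} = -8 + \frac{H + 10}{H + 6} = -8 + \frac{10 + H}{6 + H}$)
$n{\left(M \right)} = 25 + M$ ($n{\left(M \right)} = M + 25 = 25 + M$)
$\left(n{\left(f{\left(-8 \right)} \right)} - 9614\right) + y{\left(156,88 \right)} = \left(\left(25 + \frac{-38 - -56}{6 - 8}\right) - 9614\right) + \frac{1}{-47 + 88} = \left(\left(25 + \frac{-38 + 56}{-2}\right) - 9614\right) + \frac{1}{41} = \left(\left(25 - 9\right) - 9614\right) + \frac{1}{41} = \left(16 - 9614\right) + \frac{1}{41} = -9598 + \frac{1}{41} = - \frac{393517}{41}$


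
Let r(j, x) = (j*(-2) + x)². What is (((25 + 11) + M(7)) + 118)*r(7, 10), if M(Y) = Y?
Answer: 2576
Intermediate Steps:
r(j, x) = (x - 2*j)² (r(j, x) = (-2*j + x)² = (x - 2*j)²)
(((25 + 11) + M(7)) + 118)*r(7, 10) = (((25 + 11) + 7) + 118)*(-1*10 + 2*7)² = ((36 + 7) + 118)*(-10 + 14)² = (43 + 118)*4² = 161*16 = 2576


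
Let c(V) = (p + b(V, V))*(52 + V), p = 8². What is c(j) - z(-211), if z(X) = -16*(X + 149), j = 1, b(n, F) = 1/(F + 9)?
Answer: 24053/10 ≈ 2405.3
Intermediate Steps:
p = 64
b(n, F) = 1/(9 + F)
c(V) = (52 + V)*(64 + 1/(9 + V)) (c(V) = (64 + 1/(9 + V))*(52 + V) = (52 + V)*(64 + 1/(9 + V)))
z(X) = -2384 - 16*X (z(X) = -16*(149 + X) = -2384 - 16*X)
c(j) - z(-211) = (30004 + 64*1² + 3905*1)/(9 + 1) - (-2384 - 16*(-211)) = (30004 + 64*1 + 3905)/10 - (-2384 + 3376) = (30004 + 64 + 3905)/10 - 1*992 = (⅒)*33973 - 992 = 33973/10 - 992 = 24053/10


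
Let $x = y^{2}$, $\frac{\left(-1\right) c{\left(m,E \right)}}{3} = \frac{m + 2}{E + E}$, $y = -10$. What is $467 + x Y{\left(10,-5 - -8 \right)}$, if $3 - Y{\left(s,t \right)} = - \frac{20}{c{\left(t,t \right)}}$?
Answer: $-33$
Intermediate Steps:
$c{\left(m,E \right)} = - \frac{3 \left(2 + m\right)}{2 E}$ ($c{\left(m,E \right)} = - 3 \frac{m + 2}{E + E} = - 3 \frac{2 + m}{2 E} = - \frac{3 \left(2 + m\right)}{2 E}$)
$x = 100$ ($x = \left(-10\right)^{2} = 100$)
$Y{\left(s,t \right)} = 3 + \frac{40 t}{3 \left(-2 - t\right)}$ ($Y{\left(s,t \right)} = 3 - - \frac{20}{\frac{3}{2} \frac{1}{t} \left(-2 - t\right)} = 3 - - 20 \frac{2 t}{3 \left(-2 - t\right)} = 3 - - \frac{40 t}{3 \left(-2 - t\right)} = 3 + \frac{40 t}{3 \left(-2 - t\right)}$)
$467 + x Y{\left(10,-5 - -8 \right)} = 467 + 100 \frac{18 - 31 \left(-5 - -8\right)}{3 \left(2 - -3\right)} = 467 + 100 \frac{18 - 31 \left(-5 + 8\right)}{3 \left(2 + \left(-5 + 8\right)\right)} = 467 + 100 \frac{18 - 93}{3 \left(2 + 3\right)} = 467 + 100 \frac{18 - 93}{3 \cdot 5} = 467 + 100 \cdot \frac{1}{3} \cdot \frac{1}{5} \left(-75\right) = 467 + 100 \left(-5\right) = 467 - 500 = -33$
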